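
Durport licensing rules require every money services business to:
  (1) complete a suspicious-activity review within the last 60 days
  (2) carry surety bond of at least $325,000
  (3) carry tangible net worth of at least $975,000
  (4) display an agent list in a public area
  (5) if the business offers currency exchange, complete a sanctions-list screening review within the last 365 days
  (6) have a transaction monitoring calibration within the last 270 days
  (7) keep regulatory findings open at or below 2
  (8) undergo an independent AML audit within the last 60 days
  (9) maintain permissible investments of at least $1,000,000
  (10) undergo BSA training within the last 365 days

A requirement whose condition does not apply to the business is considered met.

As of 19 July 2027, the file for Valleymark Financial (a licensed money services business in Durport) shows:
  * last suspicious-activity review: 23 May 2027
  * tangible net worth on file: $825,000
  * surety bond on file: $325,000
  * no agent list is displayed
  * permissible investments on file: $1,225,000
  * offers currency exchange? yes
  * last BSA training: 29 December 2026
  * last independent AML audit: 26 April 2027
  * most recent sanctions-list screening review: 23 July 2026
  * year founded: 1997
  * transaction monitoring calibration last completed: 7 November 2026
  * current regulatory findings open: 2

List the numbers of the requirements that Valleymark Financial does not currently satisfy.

3, 4, 8

1. suspicious-activity review 57 days ago vs limit 60 → met
2. surety bond $325,000 ≥ $325,000 → met
3. tangible net worth $825,000 < $975,000 → not met
4. agent list absent → not met
5. condition 'offers currency exchange' holds; sanctions-list screening review 361 days ago vs limit 365 → met
6. transaction monitoring calibration 254 days ago vs limit 270 → met
7. regulatory findings open 2 ≤ 2 → met
8. independent AML audit 84 days ago vs limit 60 → not met
9. permissible investments $1,225,000 ≥ $1,000,000 → met
10. BSA training 202 days ago vs limit 365 → met
Not met: 3, 4, 8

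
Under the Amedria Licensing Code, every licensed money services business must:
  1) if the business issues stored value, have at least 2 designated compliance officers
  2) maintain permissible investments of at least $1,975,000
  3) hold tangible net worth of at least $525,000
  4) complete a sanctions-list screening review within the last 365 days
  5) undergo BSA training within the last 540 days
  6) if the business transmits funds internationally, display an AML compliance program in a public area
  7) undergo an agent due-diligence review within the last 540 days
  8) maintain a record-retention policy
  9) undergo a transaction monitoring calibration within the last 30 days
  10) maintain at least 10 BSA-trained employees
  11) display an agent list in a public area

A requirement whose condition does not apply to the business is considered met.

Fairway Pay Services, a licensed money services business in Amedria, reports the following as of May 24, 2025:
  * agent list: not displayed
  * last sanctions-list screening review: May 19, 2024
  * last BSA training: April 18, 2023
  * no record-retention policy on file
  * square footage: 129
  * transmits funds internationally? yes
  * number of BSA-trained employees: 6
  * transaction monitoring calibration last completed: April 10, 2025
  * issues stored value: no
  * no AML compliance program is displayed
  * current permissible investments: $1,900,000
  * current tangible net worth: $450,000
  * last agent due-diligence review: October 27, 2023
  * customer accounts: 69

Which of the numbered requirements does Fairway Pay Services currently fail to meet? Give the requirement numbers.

1. condition 'issues stored value' does not hold → requirement n/a → met
2. permissible investments $1,900,000 < $1,975,000 → not met
3. tangible net worth $450,000 < $525,000 → not met
4. sanctions-list screening review 370 days ago vs limit 365 → not met
5. BSA training 767 days ago vs limit 540 → not met
6. condition 'transmits funds internationally' holds; AML compliance program absent → not met
7. agent due-diligence review 575 days ago vs limit 540 → not met
8. record-retention policy absent → not met
9. transaction monitoring calibration 44 days ago vs limit 30 → not met
10. BSA-trained employees 6 < 10 → not met
11. agent list absent → not met
Not met: 2, 3, 4, 5, 6, 7, 8, 9, 10, 11

2, 3, 4, 5, 6, 7, 8, 9, 10, 11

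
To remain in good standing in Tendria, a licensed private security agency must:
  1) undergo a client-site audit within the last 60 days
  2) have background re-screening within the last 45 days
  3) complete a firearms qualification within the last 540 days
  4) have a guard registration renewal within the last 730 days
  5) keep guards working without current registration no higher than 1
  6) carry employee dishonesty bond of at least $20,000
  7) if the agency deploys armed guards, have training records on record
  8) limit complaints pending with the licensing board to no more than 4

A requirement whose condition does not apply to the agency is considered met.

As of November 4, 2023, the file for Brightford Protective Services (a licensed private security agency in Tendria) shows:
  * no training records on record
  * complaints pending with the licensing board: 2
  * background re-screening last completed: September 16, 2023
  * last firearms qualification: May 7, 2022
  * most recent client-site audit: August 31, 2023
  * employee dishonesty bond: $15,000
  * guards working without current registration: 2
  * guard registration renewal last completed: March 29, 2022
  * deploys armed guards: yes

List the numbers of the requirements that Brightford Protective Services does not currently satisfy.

1. client-site audit 65 days ago vs limit 60 → not met
2. background re-screening 49 days ago vs limit 45 → not met
3. firearms qualification 546 days ago vs limit 540 → not met
4. guard registration renewal 585 days ago vs limit 730 → met
5. guards working without current registration 2 > 1 → not met
6. employee dishonesty bond $15,000 < $20,000 → not met
7. condition 'deploys armed guards' holds; training records absent → not met
8. complaints pending with the licensing board 2 ≤ 4 → met
Not met: 1, 2, 3, 5, 6, 7

1, 2, 3, 5, 6, 7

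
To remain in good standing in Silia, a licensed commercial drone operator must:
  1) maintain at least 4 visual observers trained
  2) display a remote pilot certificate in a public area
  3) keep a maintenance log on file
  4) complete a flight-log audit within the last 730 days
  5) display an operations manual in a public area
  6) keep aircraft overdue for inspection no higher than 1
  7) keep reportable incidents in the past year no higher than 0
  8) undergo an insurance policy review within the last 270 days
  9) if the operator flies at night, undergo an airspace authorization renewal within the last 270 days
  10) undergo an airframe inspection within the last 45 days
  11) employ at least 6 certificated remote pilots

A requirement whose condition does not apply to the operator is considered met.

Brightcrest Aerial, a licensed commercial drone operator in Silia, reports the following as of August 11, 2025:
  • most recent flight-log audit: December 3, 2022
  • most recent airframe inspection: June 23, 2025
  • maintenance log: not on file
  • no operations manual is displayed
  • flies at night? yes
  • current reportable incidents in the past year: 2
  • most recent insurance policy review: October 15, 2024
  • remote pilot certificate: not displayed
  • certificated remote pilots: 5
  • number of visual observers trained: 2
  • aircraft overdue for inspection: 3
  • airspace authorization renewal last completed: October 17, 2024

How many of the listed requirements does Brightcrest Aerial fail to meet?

1. visual observers trained 2 < 4 → not met
2. remote pilot certificate absent → not met
3. maintenance log absent → not met
4. flight-log audit 982 days ago vs limit 730 → not met
5. operations manual absent → not met
6. aircraft overdue for inspection 3 > 1 → not met
7. reportable incidents in the past year 2 > 0 → not met
8. insurance policy review 300 days ago vs limit 270 → not met
9. condition 'flies at night' holds; airspace authorization renewal 298 days ago vs limit 270 → not met
10. airframe inspection 49 days ago vs limit 45 → not met
11. certificated remote pilots 5 < 6 → not met
Not met: 11 of 11

11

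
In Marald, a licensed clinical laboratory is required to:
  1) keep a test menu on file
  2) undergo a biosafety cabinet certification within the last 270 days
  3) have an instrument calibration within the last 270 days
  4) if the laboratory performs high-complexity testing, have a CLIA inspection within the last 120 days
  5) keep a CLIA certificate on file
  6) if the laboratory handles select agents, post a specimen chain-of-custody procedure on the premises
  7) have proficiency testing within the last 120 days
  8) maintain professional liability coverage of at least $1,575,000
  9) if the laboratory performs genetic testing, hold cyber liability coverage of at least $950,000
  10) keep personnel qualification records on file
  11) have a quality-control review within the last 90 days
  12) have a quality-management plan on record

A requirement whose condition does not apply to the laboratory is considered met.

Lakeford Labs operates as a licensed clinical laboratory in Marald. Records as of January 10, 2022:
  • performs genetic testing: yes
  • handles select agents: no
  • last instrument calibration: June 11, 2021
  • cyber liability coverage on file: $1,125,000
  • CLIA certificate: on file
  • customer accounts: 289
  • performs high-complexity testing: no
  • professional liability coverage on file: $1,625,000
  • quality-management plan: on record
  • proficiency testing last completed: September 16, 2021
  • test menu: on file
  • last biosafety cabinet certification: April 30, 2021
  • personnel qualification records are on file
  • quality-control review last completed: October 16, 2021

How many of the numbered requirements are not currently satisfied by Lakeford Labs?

1. test menu present → met
2. biosafety cabinet certification 255 days ago vs limit 270 → met
3. instrument calibration 213 days ago vs limit 270 → met
4. condition 'performs high-complexity testing' does not hold → requirement n/a → met
5. CLIA certificate present → met
6. condition 'handles select agents' does not hold → requirement n/a → met
7. proficiency testing 116 days ago vs limit 120 → met
8. professional liability coverage $1,625,000 ≥ $1,575,000 → met
9. condition 'performs genetic testing' holds; cyber liability coverage $1,125,000 ≥ $950,000 → met
10. personnel qualification records present → met
11. quality-control review 86 days ago vs limit 90 → met
12. quality-management plan present → met
Not met: 0 of 12

0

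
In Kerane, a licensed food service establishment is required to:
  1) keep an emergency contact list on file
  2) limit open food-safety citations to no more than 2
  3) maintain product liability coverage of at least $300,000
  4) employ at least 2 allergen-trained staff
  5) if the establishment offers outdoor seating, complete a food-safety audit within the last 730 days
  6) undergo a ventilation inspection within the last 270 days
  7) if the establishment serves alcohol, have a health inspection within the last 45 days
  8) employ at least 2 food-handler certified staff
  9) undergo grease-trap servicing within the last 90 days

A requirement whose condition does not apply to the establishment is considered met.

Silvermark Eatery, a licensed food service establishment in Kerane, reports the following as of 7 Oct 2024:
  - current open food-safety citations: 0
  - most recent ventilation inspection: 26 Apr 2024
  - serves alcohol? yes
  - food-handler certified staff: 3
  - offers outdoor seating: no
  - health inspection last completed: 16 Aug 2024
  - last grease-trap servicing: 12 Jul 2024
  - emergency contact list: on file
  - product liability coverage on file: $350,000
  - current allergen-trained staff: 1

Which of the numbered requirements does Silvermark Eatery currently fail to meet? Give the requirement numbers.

1. emergency contact list present → met
2. open food-safety citations 0 ≤ 2 → met
3. product liability coverage $350,000 ≥ $300,000 → met
4. allergen-trained staff 1 < 2 → not met
5. condition 'offers outdoor seating' does not hold → requirement n/a → met
6. ventilation inspection 164 days ago vs limit 270 → met
7. condition 'serves alcohol' holds; health inspection 52 days ago vs limit 45 → not met
8. food-handler certified staff 3 ≥ 2 → met
9. grease-trap servicing 87 days ago vs limit 90 → met
Not met: 4, 7

4, 7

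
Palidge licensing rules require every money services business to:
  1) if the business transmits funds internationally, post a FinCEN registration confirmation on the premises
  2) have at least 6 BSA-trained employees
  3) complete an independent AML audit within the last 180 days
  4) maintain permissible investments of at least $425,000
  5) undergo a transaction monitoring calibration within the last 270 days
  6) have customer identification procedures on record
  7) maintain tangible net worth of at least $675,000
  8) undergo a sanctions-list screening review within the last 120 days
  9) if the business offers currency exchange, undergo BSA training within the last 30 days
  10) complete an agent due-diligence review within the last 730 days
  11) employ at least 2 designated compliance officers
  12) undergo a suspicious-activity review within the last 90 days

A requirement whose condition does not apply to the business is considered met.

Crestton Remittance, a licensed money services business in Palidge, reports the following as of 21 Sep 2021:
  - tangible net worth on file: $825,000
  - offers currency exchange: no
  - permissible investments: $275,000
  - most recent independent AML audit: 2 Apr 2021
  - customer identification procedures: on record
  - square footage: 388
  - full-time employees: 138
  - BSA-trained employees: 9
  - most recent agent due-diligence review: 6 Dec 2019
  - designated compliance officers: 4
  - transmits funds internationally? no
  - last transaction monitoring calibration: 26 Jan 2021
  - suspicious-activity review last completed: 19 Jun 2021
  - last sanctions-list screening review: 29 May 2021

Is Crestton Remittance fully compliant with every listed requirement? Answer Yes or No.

No

1. condition 'transmits funds internationally' does not hold → requirement n/a → met
2. BSA-trained employees 9 ≥ 6 → met
3. independent AML audit 172 days ago vs limit 180 → met
4. permissible investments $275,000 < $425,000 → not met
5. transaction monitoring calibration 238 days ago vs limit 270 → met
6. customer identification procedures present → met
7. tangible net worth $825,000 ≥ $675,000 → met
8. sanctions-list screening review 115 days ago vs limit 120 → met
9. condition 'offers currency exchange' does not hold → requirement n/a → met
10. agent due-diligence review 655 days ago vs limit 730 → met
11. designated compliance officers 4 ≥ 2 → met
12. suspicious-activity review 94 days ago vs limit 90 → not met
Not met: 4, 12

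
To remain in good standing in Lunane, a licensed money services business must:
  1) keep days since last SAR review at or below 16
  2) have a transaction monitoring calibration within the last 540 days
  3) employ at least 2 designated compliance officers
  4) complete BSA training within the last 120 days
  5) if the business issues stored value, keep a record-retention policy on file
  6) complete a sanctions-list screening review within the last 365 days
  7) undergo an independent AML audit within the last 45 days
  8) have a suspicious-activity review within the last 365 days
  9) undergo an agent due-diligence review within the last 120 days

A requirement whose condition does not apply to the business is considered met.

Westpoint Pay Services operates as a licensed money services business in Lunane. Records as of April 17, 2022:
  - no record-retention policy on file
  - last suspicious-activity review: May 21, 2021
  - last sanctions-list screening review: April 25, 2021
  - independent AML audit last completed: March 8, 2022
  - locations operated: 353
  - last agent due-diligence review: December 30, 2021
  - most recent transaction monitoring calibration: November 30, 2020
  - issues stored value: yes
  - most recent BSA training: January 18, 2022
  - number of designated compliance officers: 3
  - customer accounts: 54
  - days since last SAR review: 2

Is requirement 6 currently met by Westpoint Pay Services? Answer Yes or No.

6. sanctions-list screening review 357 days ago vs limit 365 → met

Yes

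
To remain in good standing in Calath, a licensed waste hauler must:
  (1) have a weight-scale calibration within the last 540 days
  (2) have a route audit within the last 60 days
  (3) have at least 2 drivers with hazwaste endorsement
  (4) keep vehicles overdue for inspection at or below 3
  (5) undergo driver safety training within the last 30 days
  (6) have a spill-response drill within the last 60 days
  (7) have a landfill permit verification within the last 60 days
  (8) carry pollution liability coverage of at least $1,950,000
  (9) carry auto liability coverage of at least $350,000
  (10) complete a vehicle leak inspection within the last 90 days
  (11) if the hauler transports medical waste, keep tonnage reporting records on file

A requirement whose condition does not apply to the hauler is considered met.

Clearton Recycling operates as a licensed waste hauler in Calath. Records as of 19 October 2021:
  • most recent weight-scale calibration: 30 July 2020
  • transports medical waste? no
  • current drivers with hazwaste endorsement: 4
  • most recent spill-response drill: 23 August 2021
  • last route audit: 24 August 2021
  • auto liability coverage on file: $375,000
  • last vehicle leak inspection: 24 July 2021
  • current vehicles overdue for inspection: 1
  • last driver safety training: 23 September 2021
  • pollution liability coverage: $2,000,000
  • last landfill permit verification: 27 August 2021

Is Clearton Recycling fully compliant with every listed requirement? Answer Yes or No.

Yes

1. weight-scale calibration 446 days ago vs limit 540 → met
2. route audit 56 days ago vs limit 60 → met
3. drivers with hazwaste endorsement 4 ≥ 2 → met
4. vehicles overdue for inspection 1 ≤ 3 → met
5. driver safety training 26 days ago vs limit 30 → met
6. spill-response drill 57 days ago vs limit 60 → met
7. landfill permit verification 53 days ago vs limit 60 → met
8. pollution liability coverage $2,000,000 ≥ $1,950,000 → met
9. auto liability coverage $375,000 ≥ $350,000 → met
10. vehicle leak inspection 87 days ago vs limit 90 → met
11. condition 'transports medical waste' does not hold → requirement n/a → met
All met.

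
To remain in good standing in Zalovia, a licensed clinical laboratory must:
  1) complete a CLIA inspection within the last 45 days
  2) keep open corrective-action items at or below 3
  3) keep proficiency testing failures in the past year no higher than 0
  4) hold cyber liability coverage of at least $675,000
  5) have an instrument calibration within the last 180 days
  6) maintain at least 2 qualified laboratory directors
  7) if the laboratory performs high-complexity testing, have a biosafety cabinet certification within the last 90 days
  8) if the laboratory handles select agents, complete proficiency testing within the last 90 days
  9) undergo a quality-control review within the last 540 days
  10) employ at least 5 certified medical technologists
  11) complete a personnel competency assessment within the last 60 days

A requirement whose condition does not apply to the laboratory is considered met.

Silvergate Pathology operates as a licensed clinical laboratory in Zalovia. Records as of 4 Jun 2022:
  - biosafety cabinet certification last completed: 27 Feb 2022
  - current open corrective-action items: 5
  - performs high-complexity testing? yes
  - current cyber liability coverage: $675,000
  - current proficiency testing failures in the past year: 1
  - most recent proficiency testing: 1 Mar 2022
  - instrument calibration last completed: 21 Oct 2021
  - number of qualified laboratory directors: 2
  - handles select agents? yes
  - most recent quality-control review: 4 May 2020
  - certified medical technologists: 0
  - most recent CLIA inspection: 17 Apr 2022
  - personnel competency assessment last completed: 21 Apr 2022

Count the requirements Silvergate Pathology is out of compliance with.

1. CLIA inspection 48 days ago vs limit 45 → not met
2. open corrective-action items 5 > 3 → not met
3. proficiency testing failures in the past year 1 > 0 → not met
4. cyber liability coverage $675,000 ≥ $675,000 → met
5. instrument calibration 226 days ago vs limit 180 → not met
6. qualified laboratory directors 2 ≥ 2 → met
7. condition 'performs high-complexity testing' holds; biosafety cabinet certification 97 days ago vs limit 90 → not met
8. condition 'handles select agents' holds; proficiency testing 95 days ago vs limit 90 → not met
9. quality-control review 761 days ago vs limit 540 → not met
10. certified medical technologists 0 < 5 → not met
11. personnel competency assessment 44 days ago vs limit 60 → met
Not met: 8 of 11

8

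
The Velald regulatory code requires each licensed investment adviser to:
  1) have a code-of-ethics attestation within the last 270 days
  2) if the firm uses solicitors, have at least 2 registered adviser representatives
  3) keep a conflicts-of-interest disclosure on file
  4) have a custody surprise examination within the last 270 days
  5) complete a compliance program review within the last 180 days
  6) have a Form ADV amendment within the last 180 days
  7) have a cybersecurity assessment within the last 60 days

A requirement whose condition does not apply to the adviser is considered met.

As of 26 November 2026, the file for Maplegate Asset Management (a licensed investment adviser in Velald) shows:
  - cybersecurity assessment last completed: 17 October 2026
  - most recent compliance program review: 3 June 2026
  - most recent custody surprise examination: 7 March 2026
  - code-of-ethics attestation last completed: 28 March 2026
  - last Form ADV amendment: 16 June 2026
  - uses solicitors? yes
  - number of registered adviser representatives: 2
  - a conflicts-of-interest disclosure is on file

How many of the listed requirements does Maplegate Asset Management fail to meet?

1. code-of-ethics attestation 243 days ago vs limit 270 → met
2. condition 'uses solicitors' holds; registered adviser representatives 2 ≥ 2 → met
3. conflicts-of-interest disclosure present → met
4. custody surprise examination 264 days ago vs limit 270 → met
5. compliance program review 176 days ago vs limit 180 → met
6. Form ADV amendment 163 days ago vs limit 180 → met
7. cybersecurity assessment 40 days ago vs limit 60 → met
Not met: 0 of 7

0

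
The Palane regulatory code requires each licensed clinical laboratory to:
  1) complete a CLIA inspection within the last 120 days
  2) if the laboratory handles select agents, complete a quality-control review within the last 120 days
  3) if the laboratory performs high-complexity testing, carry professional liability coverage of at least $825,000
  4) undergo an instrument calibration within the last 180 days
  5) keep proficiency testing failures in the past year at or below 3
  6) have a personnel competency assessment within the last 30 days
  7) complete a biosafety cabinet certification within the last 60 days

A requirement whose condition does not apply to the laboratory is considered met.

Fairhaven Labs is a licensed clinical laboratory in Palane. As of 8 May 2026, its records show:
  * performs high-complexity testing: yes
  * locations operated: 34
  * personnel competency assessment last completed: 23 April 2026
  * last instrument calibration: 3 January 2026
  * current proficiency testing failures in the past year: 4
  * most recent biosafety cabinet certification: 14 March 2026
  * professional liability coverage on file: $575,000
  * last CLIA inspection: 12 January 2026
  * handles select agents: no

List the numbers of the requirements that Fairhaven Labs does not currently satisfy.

1. CLIA inspection 116 days ago vs limit 120 → met
2. condition 'handles select agents' does not hold → requirement n/a → met
3. condition 'performs high-complexity testing' holds; professional liability coverage $575,000 < $825,000 → not met
4. instrument calibration 125 days ago vs limit 180 → met
5. proficiency testing failures in the past year 4 > 3 → not met
6. personnel competency assessment 15 days ago vs limit 30 → met
7. biosafety cabinet certification 55 days ago vs limit 60 → met
Not met: 3, 5

3, 5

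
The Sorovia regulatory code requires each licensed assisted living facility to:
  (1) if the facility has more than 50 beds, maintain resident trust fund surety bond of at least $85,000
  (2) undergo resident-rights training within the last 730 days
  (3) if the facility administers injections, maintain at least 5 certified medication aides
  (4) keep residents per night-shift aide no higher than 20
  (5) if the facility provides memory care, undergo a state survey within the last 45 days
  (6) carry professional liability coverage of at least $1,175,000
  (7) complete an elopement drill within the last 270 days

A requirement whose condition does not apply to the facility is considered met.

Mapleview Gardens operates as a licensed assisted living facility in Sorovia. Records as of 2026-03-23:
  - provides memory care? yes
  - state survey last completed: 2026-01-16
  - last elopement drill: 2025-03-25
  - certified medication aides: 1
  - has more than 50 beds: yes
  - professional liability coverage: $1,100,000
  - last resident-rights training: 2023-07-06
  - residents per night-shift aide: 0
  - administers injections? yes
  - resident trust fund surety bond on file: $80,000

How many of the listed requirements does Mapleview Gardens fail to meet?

6

1. condition 'has more than 50 beds' holds; resident trust fund surety bond $80,000 < $85,000 → not met
2. resident-rights training 991 days ago vs limit 730 → not met
3. condition 'administers injections' holds; certified medication aides 1 < 5 → not met
4. residents per night-shift aide 0 ≤ 20 → met
5. condition 'provides memory care' holds; state survey 66 days ago vs limit 45 → not met
6. professional liability coverage $1,100,000 < $1,175,000 → not met
7. elopement drill 363 days ago vs limit 270 → not met
Not met: 6 of 7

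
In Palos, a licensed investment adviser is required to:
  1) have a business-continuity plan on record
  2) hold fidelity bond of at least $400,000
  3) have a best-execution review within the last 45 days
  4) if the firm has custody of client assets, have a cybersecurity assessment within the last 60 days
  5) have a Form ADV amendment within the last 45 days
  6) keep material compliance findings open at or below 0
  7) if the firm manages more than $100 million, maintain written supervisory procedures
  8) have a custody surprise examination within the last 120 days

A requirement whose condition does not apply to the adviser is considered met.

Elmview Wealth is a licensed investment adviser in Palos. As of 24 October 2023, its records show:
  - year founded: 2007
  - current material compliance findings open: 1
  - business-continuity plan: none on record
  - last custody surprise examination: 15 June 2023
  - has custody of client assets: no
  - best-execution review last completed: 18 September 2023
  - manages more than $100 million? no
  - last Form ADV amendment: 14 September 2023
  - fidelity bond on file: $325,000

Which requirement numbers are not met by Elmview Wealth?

1. business-continuity plan absent → not met
2. fidelity bond $325,000 < $400,000 → not met
3. best-execution review 36 days ago vs limit 45 → met
4. condition 'has custody of client assets' does not hold → requirement n/a → met
5. Form ADV amendment 40 days ago vs limit 45 → met
6. material compliance findings open 1 > 0 → not met
7. condition 'manages more than $100 million' does not hold → requirement n/a → met
8. custody surprise examination 131 days ago vs limit 120 → not met
Not met: 1, 2, 6, 8

1, 2, 6, 8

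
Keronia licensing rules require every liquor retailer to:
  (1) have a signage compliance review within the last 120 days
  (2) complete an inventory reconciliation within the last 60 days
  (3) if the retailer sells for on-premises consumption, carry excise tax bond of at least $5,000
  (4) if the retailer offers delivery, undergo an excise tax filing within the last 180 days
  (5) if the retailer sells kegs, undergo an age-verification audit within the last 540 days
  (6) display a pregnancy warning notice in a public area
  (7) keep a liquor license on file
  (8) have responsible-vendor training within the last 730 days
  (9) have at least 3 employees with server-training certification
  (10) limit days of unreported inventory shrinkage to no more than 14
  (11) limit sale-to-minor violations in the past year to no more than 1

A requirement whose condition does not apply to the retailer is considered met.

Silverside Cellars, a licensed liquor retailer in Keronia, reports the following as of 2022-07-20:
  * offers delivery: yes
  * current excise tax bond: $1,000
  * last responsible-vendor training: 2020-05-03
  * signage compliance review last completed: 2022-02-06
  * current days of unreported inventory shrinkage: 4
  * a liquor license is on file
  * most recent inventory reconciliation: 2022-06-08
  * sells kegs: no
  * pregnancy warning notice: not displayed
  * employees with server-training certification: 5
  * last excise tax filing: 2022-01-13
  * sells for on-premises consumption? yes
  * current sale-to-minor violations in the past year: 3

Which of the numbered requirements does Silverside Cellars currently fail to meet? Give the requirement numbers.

1, 3, 4, 6, 8, 11

1. signage compliance review 164 days ago vs limit 120 → not met
2. inventory reconciliation 42 days ago vs limit 60 → met
3. condition 'sells for on-premises consumption' holds; excise tax bond $1,000 < $5,000 → not met
4. condition 'offers delivery' holds; excise tax filing 188 days ago vs limit 180 → not met
5. condition 'sells kegs' does not hold → requirement n/a → met
6. pregnancy warning notice absent → not met
7. liquor license present → met
8. responsible-vendor training 808 days ago vs limit 730 → not met
9. employees with server-training certification 5 ≥ 3 → met
10. days of unreported inventory shrinkage 4 ≤ 14 → met
11. sale-to-minor violations in the past year 3 > 1 → not met
Not met: 1, 3, 4, 6, 8, 11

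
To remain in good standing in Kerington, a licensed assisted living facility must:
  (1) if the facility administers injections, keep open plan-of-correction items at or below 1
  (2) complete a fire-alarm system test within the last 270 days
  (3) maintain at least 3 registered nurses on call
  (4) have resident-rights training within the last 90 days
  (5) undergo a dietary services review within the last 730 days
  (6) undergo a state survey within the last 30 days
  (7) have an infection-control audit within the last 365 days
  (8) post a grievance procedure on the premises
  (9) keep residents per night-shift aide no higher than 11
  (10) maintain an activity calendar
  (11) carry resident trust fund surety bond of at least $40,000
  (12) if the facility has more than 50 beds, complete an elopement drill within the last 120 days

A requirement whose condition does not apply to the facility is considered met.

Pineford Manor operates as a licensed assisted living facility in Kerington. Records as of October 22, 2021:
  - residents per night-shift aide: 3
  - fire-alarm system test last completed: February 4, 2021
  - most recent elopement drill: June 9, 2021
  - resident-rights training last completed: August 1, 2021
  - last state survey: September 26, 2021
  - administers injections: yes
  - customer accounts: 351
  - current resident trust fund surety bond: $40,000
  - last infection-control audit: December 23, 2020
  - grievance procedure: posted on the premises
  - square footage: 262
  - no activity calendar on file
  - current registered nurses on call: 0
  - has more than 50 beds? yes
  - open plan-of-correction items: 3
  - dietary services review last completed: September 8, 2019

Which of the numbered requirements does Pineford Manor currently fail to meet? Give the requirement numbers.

1. condition 'administers injections' holds; open plan-of-correction items 3 > 1 → not met
2. fire-alarm system test 260 days ago vs limit 270 → met
3. registered nurses on call 0 < 3 → not met
4. resident-rights training 82 days ago vs limit 90 → met
5. dietary services review 775 days ago vs limit 730 → not met
6. state survey 26 days ago vs limit 30 → met
7. infection-control audit 303 days ago vs limit 365 → met
8. grievance procedure present → met
9. residents per night-shift aide 3 ≤ 11 → met
10. activity calendar absent → not met
11. resident trust fund surety bond $40,000 ≥ $40,000 → met
12. condition 'has more than 50 beds' holds; elopement drill 135 days ago vs limit 120 → not met
Not met: 1, 3, 5, 10, 12

1, 3, 5, 10, 12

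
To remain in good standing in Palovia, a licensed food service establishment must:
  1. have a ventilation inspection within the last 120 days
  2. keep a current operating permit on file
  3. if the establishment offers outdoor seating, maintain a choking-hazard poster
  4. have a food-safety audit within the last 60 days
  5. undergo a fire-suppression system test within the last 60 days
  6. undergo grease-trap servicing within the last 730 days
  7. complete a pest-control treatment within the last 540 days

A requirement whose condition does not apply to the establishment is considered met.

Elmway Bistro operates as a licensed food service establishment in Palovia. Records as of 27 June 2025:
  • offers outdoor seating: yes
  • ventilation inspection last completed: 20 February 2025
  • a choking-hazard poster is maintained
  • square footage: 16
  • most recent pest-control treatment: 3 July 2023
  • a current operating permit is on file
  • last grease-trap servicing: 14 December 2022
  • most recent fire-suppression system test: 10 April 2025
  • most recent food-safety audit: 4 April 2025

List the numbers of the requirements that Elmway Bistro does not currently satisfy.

1, 4, 5, 6, 7

1. ventilation inspection 127 days ago vs limit 120 → not met
2. current operating permit present → met
3. condition 'offers outdoor seating' holds; choking-hazard poster present → met
4. food-safety audit 84 days ago vs limit 60 → not met
5. fire-suppression system test 78 days ago vs limit 60 → not met
6. grease-trap servicing 926 days ago vs limit 730 → not met
7. pest-control treatment 725 days ago vs limit 540 → not met
Not met: 1, 4, 5, 6, 7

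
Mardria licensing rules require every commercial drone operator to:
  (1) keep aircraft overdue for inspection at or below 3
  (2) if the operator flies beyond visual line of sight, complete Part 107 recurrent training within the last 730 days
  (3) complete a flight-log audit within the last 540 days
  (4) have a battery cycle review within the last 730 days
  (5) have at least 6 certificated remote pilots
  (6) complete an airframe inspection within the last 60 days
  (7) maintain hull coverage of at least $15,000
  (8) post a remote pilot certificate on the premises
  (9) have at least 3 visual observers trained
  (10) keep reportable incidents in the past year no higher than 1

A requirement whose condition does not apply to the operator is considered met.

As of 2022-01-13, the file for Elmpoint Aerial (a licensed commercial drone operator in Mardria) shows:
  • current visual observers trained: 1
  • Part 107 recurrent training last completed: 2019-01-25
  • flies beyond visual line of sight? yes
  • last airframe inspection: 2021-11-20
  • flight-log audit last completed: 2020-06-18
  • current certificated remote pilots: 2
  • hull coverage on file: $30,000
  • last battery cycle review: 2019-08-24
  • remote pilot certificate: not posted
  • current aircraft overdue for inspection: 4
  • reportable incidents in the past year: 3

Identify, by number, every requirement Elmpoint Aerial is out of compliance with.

1. aircraft overdue for inspection 4 > 3 → not met
2. condition 'flies beyond visual line of sight' holds; Part 107 recurrent training 1084 days ago vs limit 730 → not met
3. flight-log audit 574 days ago vs limit 540 → not met
4. battery cycle review 873 days ago vs limit 730 → not met
5. certificated remote pilots 2 < 6 → not met
6. airframe inspection 54 days ago vs limit 60 → met
7. hull coverage $30,000 ≥ $15,000 → met
8. remote pilot certificate absent → not met
9. visual observers trained 1 < 3 → not met
10. reportable incidents in the past year 3 > 1 → not met
Not met: 1, 2, 3, 4, 5, 8, 9, 10

1, 2, 3, 4, 5, 8, 9, 10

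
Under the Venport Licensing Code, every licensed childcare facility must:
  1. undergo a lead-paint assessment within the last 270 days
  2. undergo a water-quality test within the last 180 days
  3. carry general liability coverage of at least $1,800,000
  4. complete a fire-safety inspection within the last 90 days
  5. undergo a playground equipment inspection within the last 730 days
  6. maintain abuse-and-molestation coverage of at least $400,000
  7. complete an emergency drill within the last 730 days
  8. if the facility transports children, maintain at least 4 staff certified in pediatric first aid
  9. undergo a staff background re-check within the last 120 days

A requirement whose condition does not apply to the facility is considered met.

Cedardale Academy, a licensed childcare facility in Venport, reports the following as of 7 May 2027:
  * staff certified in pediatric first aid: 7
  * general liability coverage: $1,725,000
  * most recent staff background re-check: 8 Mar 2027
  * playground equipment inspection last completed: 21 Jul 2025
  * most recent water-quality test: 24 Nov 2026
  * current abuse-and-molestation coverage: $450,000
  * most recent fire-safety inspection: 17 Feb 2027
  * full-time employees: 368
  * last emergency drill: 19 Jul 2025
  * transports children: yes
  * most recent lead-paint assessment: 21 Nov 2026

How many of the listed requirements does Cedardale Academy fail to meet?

1

1. lead-paint assessment 167 days ago vs limit 270 → met
2. water-quality test 164 days ago vs limit 180 → met
3. general liability coverage $1,725,000 < $1,800,000 → not met
4. fire-safety inspection 79 days ago vs limit 90 → met
5. playground equipment inspection 655 days ago vs limit 730 → met
6. abuse-and-molestation coverage $450,000 ≥ $400,000 → met
7. emergency drill 657 days ago vs limit 730 → met
8. condition 'transports children' holds; staff certified in pediatric first aid 7 ≥ 4 → met
9. staff background re-check 60 days ago vs limit 120 → met
Not met: 1 of 9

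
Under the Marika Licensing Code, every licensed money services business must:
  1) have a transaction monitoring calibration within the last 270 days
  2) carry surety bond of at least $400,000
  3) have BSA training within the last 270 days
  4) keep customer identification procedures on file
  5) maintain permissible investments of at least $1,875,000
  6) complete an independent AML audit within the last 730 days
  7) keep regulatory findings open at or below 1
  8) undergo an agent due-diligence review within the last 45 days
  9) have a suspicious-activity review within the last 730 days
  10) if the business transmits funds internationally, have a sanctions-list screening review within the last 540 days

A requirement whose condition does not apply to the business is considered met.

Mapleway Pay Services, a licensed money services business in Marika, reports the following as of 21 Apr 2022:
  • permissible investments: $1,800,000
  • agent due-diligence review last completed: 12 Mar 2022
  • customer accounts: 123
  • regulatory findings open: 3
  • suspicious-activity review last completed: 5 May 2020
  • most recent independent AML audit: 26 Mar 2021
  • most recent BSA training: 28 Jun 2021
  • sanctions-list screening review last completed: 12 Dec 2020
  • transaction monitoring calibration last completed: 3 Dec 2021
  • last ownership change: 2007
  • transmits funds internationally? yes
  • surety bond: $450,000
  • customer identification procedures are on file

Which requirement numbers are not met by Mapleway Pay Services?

1. transaction monitoring calibration 139 days ago vs limit 270 → met
2. surety bond $450,000 ≥ $400,000 → met
3. BSA training 297 days ago vs limit 270 → not met
4. customer identification procedures present → met
5. permissible investments $1,800,000 < $1,875,000 → not met
6. independent AML audit 391 days ago vs limit 730 → met
7. regulatory findings open 3 > 1 → not met
8. agent due-diligence review 40 days ago vs limit 45 → met
9. suspicious-activity review 716 days ago vs limit 730 → met
10. condition 'transmits funds internationally' holds; sanctions-list screening review 495 days ago vs limit 540 → met
Not met: 3, 5, 7

3, 5, 7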